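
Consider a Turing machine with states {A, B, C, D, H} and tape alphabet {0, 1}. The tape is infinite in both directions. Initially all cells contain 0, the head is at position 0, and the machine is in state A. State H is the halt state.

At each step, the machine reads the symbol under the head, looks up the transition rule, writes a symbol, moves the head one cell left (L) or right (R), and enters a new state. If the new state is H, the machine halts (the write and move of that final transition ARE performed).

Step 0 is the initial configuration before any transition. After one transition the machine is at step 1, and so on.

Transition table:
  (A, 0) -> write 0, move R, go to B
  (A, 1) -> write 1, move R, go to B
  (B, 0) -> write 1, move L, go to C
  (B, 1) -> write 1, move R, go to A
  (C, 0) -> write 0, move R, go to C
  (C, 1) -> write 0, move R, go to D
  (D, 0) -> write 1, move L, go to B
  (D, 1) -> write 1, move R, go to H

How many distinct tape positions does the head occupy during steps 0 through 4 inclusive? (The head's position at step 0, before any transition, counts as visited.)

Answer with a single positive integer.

Answer: 3

Derivation:
Step 1: in state A at pos 0, read 0 -> (A,0)->write 0,move R,goto B. Now: state=B, head=1, tape[-1..2]=0000 (head:   ^)
Step 2: in state B at pos 1, read 0 -> (B,0)->write 1,move L,goto C. Now: state=C, head=0, tape[-1..2]=0010 (head:  ^)
Step 3: in state C at pos 0, read 0 -> (C,0)->write 0,move R,goto C. Now: state=C, head=1, tape[-1..2]=0010 (head:   ^)
Step 4: in state C at pos 1, read 1 -> (C,1)->write 0,move R,goto D. Now: state=D, head=2, tape[-1..3]=00000 (head:    ^)
Head positions at steps 0..4: starting at 0, distinct positions visited = {0, 1, 2} -> 3 position(s)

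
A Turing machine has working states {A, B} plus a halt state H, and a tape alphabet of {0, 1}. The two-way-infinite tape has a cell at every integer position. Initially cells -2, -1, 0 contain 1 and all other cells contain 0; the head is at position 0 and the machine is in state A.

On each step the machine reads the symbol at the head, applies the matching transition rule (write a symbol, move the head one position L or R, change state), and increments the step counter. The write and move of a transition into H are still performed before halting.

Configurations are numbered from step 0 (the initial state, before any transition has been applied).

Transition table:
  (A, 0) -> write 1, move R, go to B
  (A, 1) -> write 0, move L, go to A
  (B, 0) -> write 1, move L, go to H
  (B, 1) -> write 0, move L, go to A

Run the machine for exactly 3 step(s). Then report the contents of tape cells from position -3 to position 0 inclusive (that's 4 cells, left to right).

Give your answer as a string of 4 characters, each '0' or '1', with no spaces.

Answer: 0000

Derivation:
Step 1: in state A at pos 0, read 1 -> (A,1)->write 0,move L,goto A. Now: state=A, head=-1, tape[-3..1]=01100 (head:   ^)
Step 2: in state A at pos -1, read 1 -> (A,1)->write 0,move L,goto A. Now: state=A, head=-2, tape[-3..1]=01000 (head:  ^)
Step 3: in state A at pos -2, read 1 -> (A,1)->write 0,move L,goto A. Now: state=A, head=-3, tape[-4..1]=000000 (head:  ^)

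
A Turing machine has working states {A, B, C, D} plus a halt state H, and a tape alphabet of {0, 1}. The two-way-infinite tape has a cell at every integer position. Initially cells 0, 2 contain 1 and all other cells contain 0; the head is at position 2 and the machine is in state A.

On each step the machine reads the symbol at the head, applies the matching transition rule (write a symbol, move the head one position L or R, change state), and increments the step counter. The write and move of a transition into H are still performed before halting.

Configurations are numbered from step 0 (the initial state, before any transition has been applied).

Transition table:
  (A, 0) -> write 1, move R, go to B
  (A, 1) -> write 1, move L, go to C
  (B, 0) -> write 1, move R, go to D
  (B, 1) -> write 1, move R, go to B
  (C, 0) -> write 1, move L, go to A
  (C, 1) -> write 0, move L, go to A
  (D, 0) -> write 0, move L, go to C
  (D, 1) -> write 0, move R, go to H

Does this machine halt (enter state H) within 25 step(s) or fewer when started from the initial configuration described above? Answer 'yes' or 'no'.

Step 1: in state A at pos 2, read 1 -> (A,1)->write 1,move L,goto C. Now: state=C, head=1, tape[-1..3]=01010 (head:   ^)
Step 2: in state C at pos 1, read 0 -> (C,0)->write 1,move L,goto A. Now: state=A, head=0, tape[-1..3]=01110 (head:  ^)
Step 3: in state A at pos 0, read 1 -> (A,1)->write 1,move L,goto C. Now: state=C, head=-1, tape[-2..3]=001110 (head:  ^)
Step 4: in state C at pos -1, read 0 -> (C,0)->write 1,move L,goto A. Now: state=A, head=-2, tape[-3..3]=0011110 (head:  ^)
Step 5: in state A at pos -2, read 0 -> (A,0)->write 1,move R,goto B. Now: state=B, head=-1, tape[-3..3]=0111110 (head:   ^)
Step 6: in state B at pos -1, read 1 -> (B,1)->write 1,move R,goto B. Now: state=B, head=0, tape[-3..3]=0111110 (head:    ^)
Step 7: in state B at pos 0, read 1 -> (B,1)->write 1,move R,goto B. Now: state=B, head=1, tape[-3..3]=0111110 (head:     ^)
Step 8: in state B at pos 1, read 1 -> (B,1)->write 1,move R,goto B. Now: state=B, head=2, tape[-3..3]=0111110 (head:      ^)
Step 9: in state B at pos 2, read 1 -> (B,1)->write 1,move R,goto B. Now: state=B, head=3, tape[-3..4]=01111100 (head:       ^)
Step 10: in state B at pos 3, read 0 -> (B,0)->write 1,move R,goto D. Now: state=D, head=4, tape[-3..5]=011111100 (head:        ^)
Step 11: in state D at pos 4, read 0 -> (D,0)->write 0,move L,goto C. Now: state=C, head=3, tape[-3..5]=011111100 (head:       ^)
Step 12: in state C at pos 3, read 1 -> (C,1)->write 0,move L,goto A. Now: state=A, head=2, tape[-3..5]=011111000 (head:      ^)
Step 13: in state A at pos 2, read 1 -> (A,1)->write 1,move L,goto C. Now: state=C, head=1, tape[-3..5]=011111000 (head:     ^)
Step 14: in state C at pos 1, read 1 -> (C,1)->write 0,move L,goto A. Now: state=A, head=0, tape[-3..5]=011101000 (head:    ^)
Step 15: in state A at pos 0, read 1 -> (A,1)->write 1,move L,goto C. Now: state=C, head=-1, tape[-3..5]=011101000 (head:   ^)
Step 16: in state C at pos -1, read 1 -> (C,1)->write 0,move L,goto A. Now: state=A, head=-2, tape[-3..5]=010101000 (head:  ^)
Step 17: in state A at pos -2, read 1 -> (A,1)->write 1,move L,goto C. Now: state=C, head=-3, tape[-4..5]=0010101000 (head:  ^)
Step 18: in state C at pos -3, read 0 -> (C,0)->write 1,move L,goto A. Now: state=A, head=-4, tape[-5..5]=00110101000 (head:  ^)
Step 19: in state A at pos -4, read 0 -> (A,0)->write 1,move R,goto B. Now: state=B, head=-3, tape[-5..5]=01110101000 (head:   ^)
Step 20: in state B at pos -3, read 1 -> (B,1)->write 1,move R,goto B. Now: state=B, head=-2, tape[-5..5]=01110101000 (head:    ^)
Step 21: in state B at pos -2, read 1 -> (B,1)->write 1,move R,goto B. Now: state=B, head=-1, tape[-5..5]=01110101000 (head:     ^)
Step 22: in state B at pos -1, read 0 -> (B,0)->write 1,move R,goto D. Now: state=D, head=0, tape[-5..5]=01111101000 (head:      ^)
Step 23: in state D at pos 0, read 1 -> (D,1)->write 0,move R,goto H. Now: state=H, head=1, tape[-5..5]=01111001000 (head:       ^)
State H reached at step 23; 23 <= 25 -> yes

Answer: yes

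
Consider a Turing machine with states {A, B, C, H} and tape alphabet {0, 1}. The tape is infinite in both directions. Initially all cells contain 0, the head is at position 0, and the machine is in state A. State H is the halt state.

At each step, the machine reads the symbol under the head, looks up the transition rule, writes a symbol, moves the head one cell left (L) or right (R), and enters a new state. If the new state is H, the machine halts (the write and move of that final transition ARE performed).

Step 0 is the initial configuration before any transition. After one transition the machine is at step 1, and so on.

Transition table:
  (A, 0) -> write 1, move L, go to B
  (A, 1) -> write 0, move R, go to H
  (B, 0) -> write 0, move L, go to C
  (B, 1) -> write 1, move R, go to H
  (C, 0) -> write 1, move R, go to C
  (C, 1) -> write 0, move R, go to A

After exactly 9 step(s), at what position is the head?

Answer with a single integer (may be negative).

Answer: -1

Derivation:
Step 1: in state A at pos 0, read 0 -> (A,0)->write 1,move L,goto B. Now: state=B, head=-1, tape[-2..1]=0010 (head:  ^)
Step 2: in state B at pos -1, read 0 -> (B,0)->write 0,move L,goto C. Now: state=C, head=-2, tape[-3..1]=00010 (head:  ^)
Step 3: in state C at pos -2, read 0 -> (C,0)->write 1,move R,goto C. Now: state=C, head=-1, tape[-3..1]=01010 (head:   ^)
Step 4: in state C at pos -1, read 0 -> (C,0)->write 1,move R,goto C. Now: state=C, head=0, tape[-3..1]=01110 (head:    ^)
Step 5: in state C at pos 0, read 1 -> (C,1)->write 0,move R,goto A. Now: state=A, head=1, tape[-3..2]=011000 (head:     ^)
Step 6: in state A at pos 1, read 0 -> (A,0)->write 1,move L,goto B. Now: state=B, head=0, tape[-3..2]=011010 (head:    ^)
Step 7: in state B at pos 0, read 0 -> (B,0)->write 0,move L,goto C. Now: state=C, head=-1, tape[-3..2]=011010 (head:   ^)
Step 8: in state C at pos -1, read 1 -> (C,1)->write 0,move R,goto A. Now: state=A, head=0, tape[-3..2]=010010 (head:    ^)
Step 9: in state A at pos 0, read 0 -> (A,0)->write 1,move L,goto B. Now: state=B, head=-1, tape[-3..2]=010110 (head:   ^)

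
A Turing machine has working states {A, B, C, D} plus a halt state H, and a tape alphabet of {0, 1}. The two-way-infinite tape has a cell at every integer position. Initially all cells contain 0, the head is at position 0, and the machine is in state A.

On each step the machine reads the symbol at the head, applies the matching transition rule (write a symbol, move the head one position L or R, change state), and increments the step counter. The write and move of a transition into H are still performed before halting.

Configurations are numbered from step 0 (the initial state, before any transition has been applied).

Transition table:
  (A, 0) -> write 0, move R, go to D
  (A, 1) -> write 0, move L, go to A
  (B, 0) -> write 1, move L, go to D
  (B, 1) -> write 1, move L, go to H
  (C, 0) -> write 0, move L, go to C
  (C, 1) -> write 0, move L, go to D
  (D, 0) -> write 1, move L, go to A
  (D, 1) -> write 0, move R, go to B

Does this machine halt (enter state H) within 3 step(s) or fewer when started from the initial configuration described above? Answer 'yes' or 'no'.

Answer: no

Derivation:
Step 1: in state A at pos 0, read 0 -> (A,0)->write 0,move R,goto D. Now: state=D, head=1, tape[-1..2]=0000 (head:   ^)
Step 2: in state D at pos 1, read 0 -> (D,0)->write 1,move L,goto A. Now: state=A, head=0, tape[-1..2]=0010 (head:  ^)
Step 3: in state A at pos 0, read 0 -> (A,0)->write 0,move R,goto D. Now: state=D, head=1, tape[-1..2]=0010 (head:   ^)
After 3 step(s): state = D (not H) -> not halted within 3 -> no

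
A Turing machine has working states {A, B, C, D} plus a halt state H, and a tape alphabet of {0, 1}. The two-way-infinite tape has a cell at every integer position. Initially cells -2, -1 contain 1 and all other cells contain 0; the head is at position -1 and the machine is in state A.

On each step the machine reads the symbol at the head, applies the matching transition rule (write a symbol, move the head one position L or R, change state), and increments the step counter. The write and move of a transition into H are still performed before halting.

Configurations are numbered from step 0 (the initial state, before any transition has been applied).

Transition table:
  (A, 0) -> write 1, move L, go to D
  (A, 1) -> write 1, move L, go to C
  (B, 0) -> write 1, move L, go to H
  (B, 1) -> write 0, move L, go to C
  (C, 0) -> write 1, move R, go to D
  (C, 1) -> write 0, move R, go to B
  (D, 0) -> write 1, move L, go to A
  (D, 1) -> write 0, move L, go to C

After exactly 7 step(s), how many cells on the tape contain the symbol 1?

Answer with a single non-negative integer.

Answer: 3

Derivation:
Step 1: in state A at pos -1, read 1 -> (A,1)->write 1,move L,goto C. Now: state=C, head=-2, tape[-3..0]=0110 (head:  ^)
Step 2: in state C at pos -2, read 1 -> (C,1)->write 0,move R,goto B. Now: state=B, head=-1, tape[-3..0]=0010 (head:   ^)
Step 3: in state B at pos -1, read 1 -> (B,1)->write 0,move L,goto C. Now: state=C, head=-2, tape[-3..0]=0000 (head:  ^)
Step 4: in state C at pos -2, read 0 -> (C,0)->write 1,move R,goto D. Now: state=D, head=-1, tape[-3..0]=0100 (head:   ^)
Step 5: in state D at pos -1, read 0 -> (D,0)->write 1,move L,goto A. Now: state=A, head=-2, tape[-3..0]=0110 (head:  ^)
Step 6: in state A at pos -2, read 1 -> (A,1)->write 1,move L,goto C. Now: state=C, head=-3, tape[-4..0]=00110 (head:  ^)
Step 7: in state C at pos -3, read 0 -> (C,0)->write 1,move R,goto D. Now: state=D, head=-2, tape[-4..0]=01110 (head:   ^)
Cells containing 1 after step 7: {-3, -2, -1} -> 3 cell(s)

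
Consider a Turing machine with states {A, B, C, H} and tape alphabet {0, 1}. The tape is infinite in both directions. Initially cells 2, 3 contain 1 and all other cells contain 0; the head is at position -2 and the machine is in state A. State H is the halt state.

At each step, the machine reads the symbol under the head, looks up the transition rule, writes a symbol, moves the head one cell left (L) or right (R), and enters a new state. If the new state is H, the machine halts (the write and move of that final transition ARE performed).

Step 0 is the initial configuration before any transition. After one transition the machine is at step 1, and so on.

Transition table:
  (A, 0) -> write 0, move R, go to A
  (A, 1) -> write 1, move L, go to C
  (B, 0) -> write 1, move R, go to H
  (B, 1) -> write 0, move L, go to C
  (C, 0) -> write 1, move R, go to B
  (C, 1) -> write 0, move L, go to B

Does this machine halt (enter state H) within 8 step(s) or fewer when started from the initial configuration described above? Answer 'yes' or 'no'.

Answer: no

Derivation:
Step 1: in state A at pos -2, read 0 -> (A,0)->write 0,move R,goto A. Now: state=A, head=-1, tape[-3..4]=00000110 (head:   ^)
Step 2: in state A at pos -1, read 0 -> (A,0)->write 0,move R,goto A. Now: state=A, head=0, tape[-3..4]=00000110 (head:    ^)
Step 3: in state A at pos 0, read 0 -> (A,0)->write 0,move R,goto A. Now: state=A, head=1, tape[-3..4]=00000110 (head:     ^)
Step 4: in state A at pos 1, read 0 -> (A,0)->write 0,move R,goto A. Now: state=A, head=2, tape[-3..4]=00000110 (head:      ^)
Step 5: in state A at pos 2, read 1 -> (A,1)->write 1,move L,goto C. Now: state=C, head=1, tape[-3..4]=00000110 (head:     ^)
Step 6: in state C at pos 1, read 0 -> (C,0)->write 1,move R,goto B. Now: state=B, head=2, tape[-3..4]=00001110 (head:      ^)
Step 7: in state B at pos 2, read 1 -> (B,1)->write 0,move L,goto C. Now: state=C, head=1, tape[-3..4]=00001010 (head:     ^)
Step 8: in state C at pos 1, read 1 -> (C,1)->write 0,move L,goto B. Now: state=B, head=0, tape[-3..4]=00000010 (head:    ^)
After 8 step(s): state = B (not H) -> not halted within 8 -> no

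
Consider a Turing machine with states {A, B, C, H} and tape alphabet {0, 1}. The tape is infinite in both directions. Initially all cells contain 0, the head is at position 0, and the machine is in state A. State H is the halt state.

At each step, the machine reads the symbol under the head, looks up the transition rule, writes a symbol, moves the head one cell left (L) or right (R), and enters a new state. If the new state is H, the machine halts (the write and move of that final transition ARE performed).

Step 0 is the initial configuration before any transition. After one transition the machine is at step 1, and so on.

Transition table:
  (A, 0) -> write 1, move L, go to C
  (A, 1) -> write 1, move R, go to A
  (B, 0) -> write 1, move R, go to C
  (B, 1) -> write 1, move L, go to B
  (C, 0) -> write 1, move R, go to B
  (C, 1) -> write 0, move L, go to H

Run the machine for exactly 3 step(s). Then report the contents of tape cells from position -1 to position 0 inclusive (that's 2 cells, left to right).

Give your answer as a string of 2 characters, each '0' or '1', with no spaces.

Step 1: in state A at pos 0, read 0 -> (A,0)->write 1,move L,goto C. Now: state=C, head=-1, tape[-2..1]=0010 (head:  ^)
Step 2: in state C at pos -1, read 0 -> (C,0)->write 1,move R,goto B. Now: state=B, head=0, tape[-2..1]=0110 (head:   ^)
Step 3: in state B at pos 0, read 1 -> (B,1)->write 1,move L,goto B. Now: state=B, head=-1, tape[-2..1]=0110 (head:  ^)

Answer: 11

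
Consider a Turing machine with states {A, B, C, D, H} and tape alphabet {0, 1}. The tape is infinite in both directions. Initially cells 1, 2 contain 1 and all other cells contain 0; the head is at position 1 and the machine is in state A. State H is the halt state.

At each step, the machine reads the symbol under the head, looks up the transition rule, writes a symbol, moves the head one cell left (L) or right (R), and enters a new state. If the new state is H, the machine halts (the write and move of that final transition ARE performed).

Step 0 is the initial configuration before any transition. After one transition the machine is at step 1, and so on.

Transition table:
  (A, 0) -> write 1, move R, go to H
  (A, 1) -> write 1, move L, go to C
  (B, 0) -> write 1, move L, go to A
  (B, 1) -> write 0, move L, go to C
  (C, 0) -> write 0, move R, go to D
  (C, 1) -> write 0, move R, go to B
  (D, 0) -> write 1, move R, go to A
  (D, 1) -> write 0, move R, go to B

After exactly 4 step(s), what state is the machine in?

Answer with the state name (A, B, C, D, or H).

Answer: C

Derivation:
Step 1: in state A at pos 1, read 1 -> (A,1)->write 1,move L,goto C. Now: state=C, head=0, tape[-1..3]=00110 (head:  ^)
Step 2: in state C at pos 0, read 0 -> (C,0)->write 0,move R,goto D. Now: state=D, head=1, tape[-1..3]=00110 (head:   ^)
Step 3: in state D at pos 1, read 1 -> (D,1)->write 0,move R,goto B. Now: state=B, head=2, tape[-1..3]=00010 (head:    ^)
Step 4: in state B at pos 2, read 1 -> (B,1)->write 0,move L,goto C. Now: state=C, head=1, tape[-1..3]=00000 (head:   ^)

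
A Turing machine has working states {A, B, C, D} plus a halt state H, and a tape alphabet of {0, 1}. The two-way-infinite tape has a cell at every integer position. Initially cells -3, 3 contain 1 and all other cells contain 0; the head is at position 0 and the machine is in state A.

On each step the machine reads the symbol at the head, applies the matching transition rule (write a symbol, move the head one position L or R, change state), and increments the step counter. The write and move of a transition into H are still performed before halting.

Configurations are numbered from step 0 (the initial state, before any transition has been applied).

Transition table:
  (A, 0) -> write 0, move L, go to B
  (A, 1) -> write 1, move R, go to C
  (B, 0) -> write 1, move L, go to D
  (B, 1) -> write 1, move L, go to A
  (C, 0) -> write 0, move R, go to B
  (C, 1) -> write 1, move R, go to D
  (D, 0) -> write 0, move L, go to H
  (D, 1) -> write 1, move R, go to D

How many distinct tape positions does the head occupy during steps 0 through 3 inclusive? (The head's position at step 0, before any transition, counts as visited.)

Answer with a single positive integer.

Step 1: in state A at pos 0, read 0 -> (A,0)->write 0,move L,goto B. Now: state=B, head=-1, tape[-4..4]=010000010 (head:    ^)
Step 2: in state B at pos -1, read 0 -> (B,0)->write 1,move L,goto D. Now: state=D, head=-2, tape[-4..4]=010100010 (head:   ^)
Step 3: in state D at pos -2, read 0 -> (D,0)->write 0,move L,goto H. Now: state=H, head=-3, tape[-4..4]=010100010 (head:  ^)
Head positions at steps 0..3: starting at 0, distinct positions visited = {-3, -2, -1, 0} -> 4 position(s)

Answer: 4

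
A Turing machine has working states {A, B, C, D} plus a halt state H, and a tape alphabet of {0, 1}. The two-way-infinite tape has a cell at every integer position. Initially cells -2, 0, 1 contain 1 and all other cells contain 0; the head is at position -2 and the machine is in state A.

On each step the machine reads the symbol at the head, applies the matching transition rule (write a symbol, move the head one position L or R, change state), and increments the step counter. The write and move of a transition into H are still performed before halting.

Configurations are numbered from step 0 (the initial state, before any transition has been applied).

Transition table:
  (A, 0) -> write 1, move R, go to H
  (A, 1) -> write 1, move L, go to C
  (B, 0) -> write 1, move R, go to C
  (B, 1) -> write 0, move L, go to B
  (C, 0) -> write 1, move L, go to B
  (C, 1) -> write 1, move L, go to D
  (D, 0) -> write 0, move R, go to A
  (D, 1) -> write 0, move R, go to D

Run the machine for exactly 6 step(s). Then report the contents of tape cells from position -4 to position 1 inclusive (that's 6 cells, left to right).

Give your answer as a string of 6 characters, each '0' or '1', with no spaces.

Step 1: in state A at pos -2, read 1 -> (A,1)->write 1,move L,goto C. Now: state=C, head=-3, tape[-4..2]=0010110 (head:  ^)
Step 2: in state C at pos -3, read 0 -> (C,0)->write 1,move L,goto B. Now: state=B, head=-4, tape[-5..2]=00110110 (head:  ^)
Step 3: in state B at pos -4, read 0 -> (B,0)->write 1,move R,goto C. Now: state=C, head=-3, tape[-5..2]=01110110 (head:   ^)
Step 4: in state C at pos -3, read 1 -> (C,1)->write 1,move L,goto D. Now: state=D, head=-4, tape[-5..2]=01110110 (head:  ^)
Step 5: in state D at pos -4, read 1 -> (D,1)->write 0,move R,goto D. Now: state=D, head=-3, tape[-5..2]=00110110 (head:   ^)
Step 6: in state D at pos -3, read 1 -> (D,1)->write 0,move R,goto D. Now: state=D, head=-2, tape[-5..2]=00010110 (head:    ^)

Answer: 001011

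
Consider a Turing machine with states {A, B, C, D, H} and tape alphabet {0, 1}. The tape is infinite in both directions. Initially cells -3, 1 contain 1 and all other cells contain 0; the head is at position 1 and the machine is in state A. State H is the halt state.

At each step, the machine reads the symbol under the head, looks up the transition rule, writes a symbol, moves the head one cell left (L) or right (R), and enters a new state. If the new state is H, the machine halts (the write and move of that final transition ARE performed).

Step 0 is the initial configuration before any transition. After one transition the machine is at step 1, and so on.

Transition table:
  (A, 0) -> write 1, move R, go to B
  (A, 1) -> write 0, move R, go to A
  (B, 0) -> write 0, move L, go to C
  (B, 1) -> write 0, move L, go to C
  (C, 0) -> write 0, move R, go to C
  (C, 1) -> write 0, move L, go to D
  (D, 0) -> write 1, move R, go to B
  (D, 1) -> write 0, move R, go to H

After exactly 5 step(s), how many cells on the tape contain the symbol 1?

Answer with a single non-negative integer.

Answer: 2

Derivation:
Step 1: in state A at pos 1, read 1 -> (A,1)->write 0,move R,goto A. Now: state=A, head=2, tape[-4..3]=01000000 (head:       ^)
Step 2: in state A at pos 2, read 0 -> (A,0)->write 1,move R,goto B. Now: state=B, head=3, tape[-4..4]=010000100 (head:        ^)
Step 3: in state B at pos 3, read 0 -> (B,0)->write 0,move L,goto C. Now: state=C, head=2, tape[-4..4]=010000100 (head:       ^)
Step 4: in state C at pos 2, read 1 -> (C,1)->write 0,move L,goto D. Now: state=D, head=1, tape[-4..4]=010000000 (head:      ^)
Step 5: in state D at pos 1, read 0 -> (D,0)->write 1,move R,goto B. Now: state=B, head=2, tape[-4..4]=010001000 (head:       ^)
Cells containing 1 after step 5: {-3, 1} -> 2 cell(s)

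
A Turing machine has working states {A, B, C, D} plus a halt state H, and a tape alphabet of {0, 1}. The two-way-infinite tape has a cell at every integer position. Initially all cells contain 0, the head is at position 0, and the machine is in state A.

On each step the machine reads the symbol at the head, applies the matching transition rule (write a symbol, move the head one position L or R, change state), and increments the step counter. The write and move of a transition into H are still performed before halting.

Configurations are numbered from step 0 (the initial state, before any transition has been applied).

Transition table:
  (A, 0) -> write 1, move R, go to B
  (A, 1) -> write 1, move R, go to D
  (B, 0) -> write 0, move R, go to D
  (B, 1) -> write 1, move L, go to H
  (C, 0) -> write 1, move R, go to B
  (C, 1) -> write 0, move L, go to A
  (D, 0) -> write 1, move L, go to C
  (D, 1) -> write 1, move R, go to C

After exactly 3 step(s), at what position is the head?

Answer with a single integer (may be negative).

Step 1: in state A at pos 0, read 0 -> (A,0)->write 1,move R,goto B. Now: state=B, head=1, tape[-1..2]=0100 (head:   ^)
Step 2: in state B at pos 1, read 0 -> (B,0)->write 0,move R,goto D. Now: state=D, head=2, tape[-1..3]=01000 (head:    ^)
Step 3: in state D at pos 2, read 0 -> (D,0)->write 1,move L,goto C. Now: state=C, head=1, tape[-1..3]=01010 (head:   ^)

Answer: 1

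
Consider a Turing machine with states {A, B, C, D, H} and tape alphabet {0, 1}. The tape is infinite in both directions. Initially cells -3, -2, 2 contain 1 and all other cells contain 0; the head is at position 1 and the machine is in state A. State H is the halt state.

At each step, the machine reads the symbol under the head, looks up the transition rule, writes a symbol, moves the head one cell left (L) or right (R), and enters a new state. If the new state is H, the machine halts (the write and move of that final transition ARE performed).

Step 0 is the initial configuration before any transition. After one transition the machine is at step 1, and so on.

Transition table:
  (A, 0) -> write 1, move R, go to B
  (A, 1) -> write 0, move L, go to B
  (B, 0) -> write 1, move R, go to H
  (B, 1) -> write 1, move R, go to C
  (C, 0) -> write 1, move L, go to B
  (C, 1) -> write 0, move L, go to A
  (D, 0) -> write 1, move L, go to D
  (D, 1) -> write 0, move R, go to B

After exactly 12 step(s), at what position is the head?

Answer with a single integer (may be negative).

Answer: 1

Derivation:
Step 1: in state A at pos 1, read 0 -> (A,0)->write 1,move R,goto B. Now: state=B, head=2, tape[-4..3]=01100110 (head:       ^)
Step 2: in state B at pos 2, read 1 -> (B,1)->write 1,move R,goto C. Now: state=C, head=3, tape[-4..4]=011001100 (head:        ^)
Step 3: in state C at pos 3, read 0 -> (C,0)->write 1,move L,goto B. Now: state=B, head=2, tape[-4..4]=011001110 (head:       ^)
Step 4: in state B at pos 2, read 1 -> (B,1)->write 1,move R,goto C. Now: state=C, head=3, tape[-4..4]=011001110 (head:        ^)
Step 5: in state C at pos 3, read 1 -> (C,1)->write 0,move L,goto A. Now: state=A, head=2, tape[-4..4]=011001100 (head:       ^)
Step 6: in state A at pos 2, read 1 -> (A,1)->write 0,move L,goto B. Now: state=B, head=1, tape[-4..4]=011001000 (head:      ^)
Step 7: in state B at pos 1, read 1 -> (B,1)->write 1,move R,goto C. Now: state=C, head=2, tape[-4..4]=011001000 (head:       ^)
Step 8: in state C at pos 2, read 0 -> (C,0)->write 1,move L,goto B. Now: state=B, head=1, tape[-4..4]=011001100 (head:      ^)
Step 9: in state B at pos 1, read 1 -> (B,1)->write 1,move R,goto C. Now: state=C, head=2, tape[-4..4]=011001100 (head:       ^)
Step 10: in state C at pos 2, read 1 -> (C,1)->write 0,move L,goto A. Now: state=A, head=1, tape[-4..4]=011001000 (head:      ^)
Step 11: in state A at pos 1, read 1 -> (A,1)->write 0,move L,goto B. Now: state=B, head=0, tape[-4..4]=011000000 (head:     ^)
Step 12: in state B at pos 0, read 0 -> (B,0)->write 1,move R,goto H. Now: state=H, head=1, tape[-4..4]=011010000 (head:      ^)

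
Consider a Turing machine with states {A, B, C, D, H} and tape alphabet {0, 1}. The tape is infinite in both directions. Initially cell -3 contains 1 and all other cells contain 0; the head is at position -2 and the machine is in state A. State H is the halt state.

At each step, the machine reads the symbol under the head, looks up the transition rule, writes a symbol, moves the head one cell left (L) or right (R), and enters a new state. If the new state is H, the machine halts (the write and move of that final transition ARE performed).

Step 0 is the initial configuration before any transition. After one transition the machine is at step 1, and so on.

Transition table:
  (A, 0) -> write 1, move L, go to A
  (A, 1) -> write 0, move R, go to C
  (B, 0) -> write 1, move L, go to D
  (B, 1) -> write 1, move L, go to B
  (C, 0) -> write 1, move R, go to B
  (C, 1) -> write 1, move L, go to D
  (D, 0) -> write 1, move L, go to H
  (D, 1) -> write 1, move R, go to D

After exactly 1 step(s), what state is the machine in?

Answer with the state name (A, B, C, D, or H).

Step 1: in state A at pos -2, read 0 -> (A,0)->write 1,move L,goto A. Now: state=A, head=-3, tape[-4..-1]=0110 (head:  ^)

Answer: A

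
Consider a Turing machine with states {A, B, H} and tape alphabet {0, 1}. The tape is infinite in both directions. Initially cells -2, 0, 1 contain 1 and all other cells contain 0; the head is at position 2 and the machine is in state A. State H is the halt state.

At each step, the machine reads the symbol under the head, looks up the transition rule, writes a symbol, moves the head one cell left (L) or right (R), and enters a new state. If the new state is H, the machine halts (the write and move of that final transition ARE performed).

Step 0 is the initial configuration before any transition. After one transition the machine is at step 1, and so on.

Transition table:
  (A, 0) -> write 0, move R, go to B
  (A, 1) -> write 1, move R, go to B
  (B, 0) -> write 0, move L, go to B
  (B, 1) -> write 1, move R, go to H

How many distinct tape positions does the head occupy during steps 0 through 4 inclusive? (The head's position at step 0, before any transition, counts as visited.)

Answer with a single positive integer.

Answer: 3

Derivation:
Step 1: in state A at pos 2, read 0 -> (A,0)->write 0,move R,goto B. Now: state=B, head=3, tape[-3..4]=01011000 (head:       ^)
Step 2: in state B at pos 3, read 0 -> (B,0)->write 0,move L,goto B. Now: state=B, head=2, tape[-3..4]=01011000 (head:      ^)
Step 3: in state B at pos 2, read 0 -> (B,0)->write 0,move L,goto B. Now: state=B, head=1, tape[-3..4]=01011000 (head:     ^)
Step 4: in state B at pos 1, read 1 -> (B,1)->write 1,move R,goto H. Now: state=H, head=2, tape[-3..4]=01011000 (head:      ^)
Head positions at steps 0..4: starting at 2, distinct positions visited = {1, 2, 3} -> 3 position(s)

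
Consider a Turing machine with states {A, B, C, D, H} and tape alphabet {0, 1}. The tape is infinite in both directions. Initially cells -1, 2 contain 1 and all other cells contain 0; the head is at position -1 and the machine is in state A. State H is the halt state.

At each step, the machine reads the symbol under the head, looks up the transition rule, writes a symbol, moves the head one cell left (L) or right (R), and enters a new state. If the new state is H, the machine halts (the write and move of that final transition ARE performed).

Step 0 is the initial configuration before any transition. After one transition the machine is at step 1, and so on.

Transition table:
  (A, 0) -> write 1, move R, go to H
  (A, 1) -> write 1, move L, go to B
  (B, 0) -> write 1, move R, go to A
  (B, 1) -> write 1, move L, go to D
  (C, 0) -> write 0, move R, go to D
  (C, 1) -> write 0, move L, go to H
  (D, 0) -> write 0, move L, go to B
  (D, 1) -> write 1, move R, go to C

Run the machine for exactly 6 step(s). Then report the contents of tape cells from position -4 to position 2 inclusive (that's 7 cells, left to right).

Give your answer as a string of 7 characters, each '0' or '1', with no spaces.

Step 1: in state A at pos -1, read 1 -> (A,1)->write 1,move L,goto B. Now: state=B, head=-2, tape[-3..3]=0010010 (head:  ^)
Step 2: in state B at pos -2, read 0 -> (B,0)->write 1,move R,goto A. Now: state=A, head=-1, tape[-3..3]=0110010 (head:   ^)
Step 3: in state A at pos -1, read 1 -> (A,1)->write 1,move L,goto B. Now: state=B, head=-2, tape[-3..3]=0110010 (head:  ^)
Step 4: in state B at pos -2, read 1 -> (B,1)->write 1,move L,goto D. Now: state=D, head=-3, tape[-4..3]=00110010 (head:  ^)
Step 5: in state D at pos -3, read 0 -> (D,0)->write 0,move L,goto B. Now: state=B, head=-4, tape[-5..3]=000110010 (head:  ^)
Step 6: in state B at pos -4, read 0 -> (B,0)->write 1,move R,goto A. Now: state=A, head=-3, tape[-5..3]=010110010 (head:   ^)

Answer: 1011001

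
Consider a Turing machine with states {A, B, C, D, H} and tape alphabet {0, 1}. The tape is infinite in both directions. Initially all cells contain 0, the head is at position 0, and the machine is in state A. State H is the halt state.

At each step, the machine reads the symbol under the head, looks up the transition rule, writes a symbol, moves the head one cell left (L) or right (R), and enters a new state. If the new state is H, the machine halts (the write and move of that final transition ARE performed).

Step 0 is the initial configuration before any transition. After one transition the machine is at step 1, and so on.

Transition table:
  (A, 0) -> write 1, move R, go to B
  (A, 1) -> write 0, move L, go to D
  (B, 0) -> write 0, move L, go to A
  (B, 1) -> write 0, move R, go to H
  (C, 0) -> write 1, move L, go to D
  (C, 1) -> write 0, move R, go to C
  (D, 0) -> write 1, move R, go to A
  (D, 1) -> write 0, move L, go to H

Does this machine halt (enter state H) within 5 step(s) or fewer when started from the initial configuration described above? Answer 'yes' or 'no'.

Answer: no

Derivation:
Step 1: in state A at pos 0, read 0 -> (A,0)->write 1,move R,goto B. Now: state=B, head=1, tape[-1..2]=0100 (head:   ^)
Step 2: in state B at pos 1, read 0 -> (B,0)->write 0,move L,goto A. Now: state=A, head=0, tape[-1..2]=0100 (head:  ^)
Step 3: in state A at pos 0, read 1 -> (A,1)->write 0,move L,goto D. Now: state=D, head=-1, tape[-2..2]=00000 (head:  ^)
Step 4: in state D at pos -1, read 0 -> (D,0)->write 1,move R,goto A. Now: state=A, head=0, tape[-2..2]=01000 (head:   ^)
Step 5: in state A at pos 0, read 0 -> (A,0)->write 1,move R,goto B. Now: state=B, head=1, tape[-2..2]=01100 (head:    ^)
After 5 step(s): state = B (not H) -> not halted within 5 -> no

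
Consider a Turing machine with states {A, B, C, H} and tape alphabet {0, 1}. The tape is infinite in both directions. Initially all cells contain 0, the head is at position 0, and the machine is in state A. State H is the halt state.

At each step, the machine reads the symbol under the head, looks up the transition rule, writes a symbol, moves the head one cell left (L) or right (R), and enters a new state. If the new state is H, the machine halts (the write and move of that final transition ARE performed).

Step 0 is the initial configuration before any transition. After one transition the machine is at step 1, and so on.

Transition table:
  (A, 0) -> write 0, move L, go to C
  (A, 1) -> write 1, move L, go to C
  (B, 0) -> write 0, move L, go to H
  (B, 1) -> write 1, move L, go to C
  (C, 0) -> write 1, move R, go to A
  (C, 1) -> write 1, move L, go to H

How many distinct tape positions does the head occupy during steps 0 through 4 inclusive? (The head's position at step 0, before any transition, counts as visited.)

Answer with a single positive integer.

Step 1: in state A at pos 0, read 0 -> (A,0)->write 0,move L,goto C. Now: state=C, head=-1, tape[-2..1]=0000 (head:  ^)
Step 2: in state C at pos -1, read 0 -> (C,0)->write 1,move R,goto A. Now: state=A, head=0, tape[-2..1]=0100 (head:   ^)
Step 3: in state A at pos 0, read 0 -> (A,0)->write 0,move L,goto C. Now: state=C, head=-1, tape[-2..1]=0100 (head:  ^)
Step 4: in state C at pos -1, read 1 -> (C,1)->write 1,move L,goto H. Now: state=H, head=-2, tape[-3..1]=00100 (head:  ^)
Head positions at steps 0..4: starting at 0, distinct positions visited = {-2, -1, 0} -> 3 position(s)

Answer: 3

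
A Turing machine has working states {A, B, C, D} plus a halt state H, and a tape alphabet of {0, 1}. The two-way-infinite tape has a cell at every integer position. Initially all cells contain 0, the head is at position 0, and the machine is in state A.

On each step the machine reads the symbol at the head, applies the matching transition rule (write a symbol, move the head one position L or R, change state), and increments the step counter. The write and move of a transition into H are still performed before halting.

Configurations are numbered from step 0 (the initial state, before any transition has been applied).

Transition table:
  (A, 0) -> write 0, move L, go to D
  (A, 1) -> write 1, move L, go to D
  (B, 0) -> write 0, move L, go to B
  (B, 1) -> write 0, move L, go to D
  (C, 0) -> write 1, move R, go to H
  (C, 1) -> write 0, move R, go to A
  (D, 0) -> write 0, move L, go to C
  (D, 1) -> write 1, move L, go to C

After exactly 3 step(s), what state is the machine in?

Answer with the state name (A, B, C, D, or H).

Answer: H

Derivation:
Step 1: in state A at pos 0, read 0 -> (A,0)->write 0,move L,goto D. Now: state=D, head=-1, tape[-2..1]=0000 (head:  ^)
Step 2: in state D at pos -1, read 0 -> (D,0)->write 0,move L,goto C. Now: state=C, head=-2, tape[-3..1]=00000 (head:  ^)
Step 3: in state C at pos -2, read 0 -> (C,0)->write 1,move R,goto H. Now: state=H, head=-1, tape[-3..1]=01000 (head:   ^)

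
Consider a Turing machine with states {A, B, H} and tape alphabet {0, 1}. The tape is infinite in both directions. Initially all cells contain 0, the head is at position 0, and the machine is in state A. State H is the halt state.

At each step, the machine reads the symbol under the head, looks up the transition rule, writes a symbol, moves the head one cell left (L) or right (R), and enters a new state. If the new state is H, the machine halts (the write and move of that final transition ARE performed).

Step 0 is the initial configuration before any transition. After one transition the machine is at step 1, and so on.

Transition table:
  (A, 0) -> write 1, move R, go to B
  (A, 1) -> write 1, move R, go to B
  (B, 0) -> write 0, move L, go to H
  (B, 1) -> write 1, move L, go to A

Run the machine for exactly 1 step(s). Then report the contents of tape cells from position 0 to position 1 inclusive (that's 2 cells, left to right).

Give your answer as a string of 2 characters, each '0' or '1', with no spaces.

Answer: 10

Derivation:
Step 1: in state A at pos 0, read 0 -> (A,0)->write 1,move R,goto B. Now: state=B, head=1, tape[-1..2]=0100 (head:   ^)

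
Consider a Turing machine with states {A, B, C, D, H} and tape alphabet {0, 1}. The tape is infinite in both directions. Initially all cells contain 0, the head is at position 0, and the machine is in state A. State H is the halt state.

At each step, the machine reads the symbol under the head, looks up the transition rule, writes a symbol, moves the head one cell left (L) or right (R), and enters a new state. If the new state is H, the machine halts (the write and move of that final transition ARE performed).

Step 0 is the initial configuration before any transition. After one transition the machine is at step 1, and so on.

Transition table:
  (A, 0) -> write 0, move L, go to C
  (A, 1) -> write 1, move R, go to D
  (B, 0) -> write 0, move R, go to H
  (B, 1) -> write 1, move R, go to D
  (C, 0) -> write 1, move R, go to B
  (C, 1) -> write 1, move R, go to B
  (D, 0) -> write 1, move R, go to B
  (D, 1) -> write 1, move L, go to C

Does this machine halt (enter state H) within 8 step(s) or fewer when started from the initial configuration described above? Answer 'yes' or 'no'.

Step 1: in state A at pos 0, read 0 -> (A,0)->write 0,move L,goto C. Now: state=C, head=-1, tape[-2..1]=0000 (head:  ^)
Step 2: in state C at pos -1, read 0 -> (C,0)->write 1,move R,goto B. Now: state=B, head=0, tape[-2..1]=0100 (head:   ^)
Step 3: in state B at pos 0, read 0 -> (B,0)->write 0,move R,goto H. Now: state=H, head=1, tape[-2..2]=01000 (head:    ^)
State H reached at step 3; 3 <= 8 -> yes

Answer: yes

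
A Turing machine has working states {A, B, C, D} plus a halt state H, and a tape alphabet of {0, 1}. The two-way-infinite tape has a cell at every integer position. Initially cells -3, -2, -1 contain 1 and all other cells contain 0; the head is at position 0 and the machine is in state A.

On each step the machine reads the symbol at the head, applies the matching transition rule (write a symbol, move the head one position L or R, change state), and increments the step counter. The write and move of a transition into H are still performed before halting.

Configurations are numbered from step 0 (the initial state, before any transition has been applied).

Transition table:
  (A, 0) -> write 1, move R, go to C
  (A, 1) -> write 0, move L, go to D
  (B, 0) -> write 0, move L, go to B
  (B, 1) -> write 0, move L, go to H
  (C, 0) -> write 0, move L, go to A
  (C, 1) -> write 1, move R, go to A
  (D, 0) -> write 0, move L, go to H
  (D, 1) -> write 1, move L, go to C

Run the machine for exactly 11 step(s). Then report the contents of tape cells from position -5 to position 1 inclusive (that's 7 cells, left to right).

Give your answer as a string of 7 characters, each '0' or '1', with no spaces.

Answer: 0010000

Derivation:
Step 1: in state A at pos 0, read 0 -> (A,0)->write 1,move R,goto C. Now: state=C, head=1, tape[-4..2]=0111100 (head:      ^)
Step 2: in state C at pos 1, read 0 -> (C,0)->write 0,move L,goto A. Now: state=A, head=0, tape[-4..2]=0111100 (head:     ^)
Step 3: in state A at pos 0, read 1 -> (A,1)->write 0,move L,goto D. Now: state=D, head=-1, tape[-4..2]=0111000 (head:    ^)
Step 4: in state D at pos -1, read 1 -> (D,1)->write 1,move L,goto C. Now: state=C, head=-2, tape[-4..2]=0111000 (head:   ^)
Step 5: in state C at pos -2, read 1 -> (C,1)->write 1,move R,goto A. Now: state=A, head=-1, tape[-4..2]=0111000 (head:    ^)
Step 6: in state A at pos -1, read 1 -> (A,1)->write 0,move L,goto D. Now: state=D, head=-2, tape[-4..2]=0110000 (head:   ^)
Step 7: in state D at pos -2, read 1 -> (D,1)->write 1,move L,goto C. Now: state=C, head=-3, tape[-4..2]=0110000 (head:  ^)
Step 8: in state C at pos -3, read 1 -> (C,1)->write 1,move R,goto A. Now: state=A, head=-2, tape[-4..2]=0110000 (head:   ^)
Step 9: in state A at pos -2, read 1 -> (A,1)->write 0,move L,goto D. Now: state=D, head=-3, tape[-4..2]=0100000 (head:  ^)
Step 10: in state D at pos -3, read 1 -> (D,1)->write 1,move L,goto C. Now: state=C, head=-4, tape[-5..2]=00100000 (head:  ^)
Step 11: in state C at pos -4, read 0 -> (C,0)->write 0,move L,goto A. Now: state=A, head=-5, tape[-6..2]=000100000 (head:  ^)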